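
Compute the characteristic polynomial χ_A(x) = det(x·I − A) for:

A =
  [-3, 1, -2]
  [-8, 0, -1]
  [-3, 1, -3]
x^3 + 6*x^2 + 12*x + 8

Expanding det(x·I − A) (e.g. by cofactor expansion or by noting that A is similar to its Jordan form J, which has the same characteristic polynomial as A) gives
  χ_A(x) = x^3 + 6*x^2 + 12*x + 8
which factors as (x + 2)^3. The eigenvalues (with algebraic multiplicities) are λ = -2 with multiplicity 3.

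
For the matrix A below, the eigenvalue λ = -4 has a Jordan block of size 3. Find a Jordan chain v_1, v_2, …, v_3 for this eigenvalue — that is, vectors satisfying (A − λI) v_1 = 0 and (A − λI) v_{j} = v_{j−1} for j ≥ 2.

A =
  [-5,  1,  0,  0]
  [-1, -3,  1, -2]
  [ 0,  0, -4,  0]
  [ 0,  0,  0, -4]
A Jordan chain for λ = -4 of length 3:
v_1 = (1, 1, 0, 0)ᵀ
v_2 = (0, 1, 0, 0)ᵀ
v_3 = (0, 0, 1, 0)ᵀ

Let N = A − (-4)·I. We want v_3 with N^3 v_3 = 0 but N^2 v_3 ≠ 0; then v_{j-1} := N · v_j for j = 3, …, 2.

Pick v_3 = (0, 0, 1, 0)ᵀ.
Then v_2 = N · v_3 = (0, 1, 0, 0)ᵀ.
Then v_1 = N · v_2 = (1, 1, 0, 0)ᵀ.

Sanity check: (A − (-4)·I) v_1 = (0, 0, 0, 0)ᵀ = 0. ✓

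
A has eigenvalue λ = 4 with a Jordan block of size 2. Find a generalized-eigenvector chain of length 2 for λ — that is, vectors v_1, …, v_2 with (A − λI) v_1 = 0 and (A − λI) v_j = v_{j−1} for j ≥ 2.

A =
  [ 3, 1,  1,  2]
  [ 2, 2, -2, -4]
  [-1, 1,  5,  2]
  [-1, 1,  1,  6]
A Jordan chain for λ = 4 of length 2:
v_1 = (-1, 2, -1, -1)ᵀ
v_2 = (1, 0, 0, 0)ᵀ

Let N = A − (4)·I. We want v_2 with N^2 v_2 = 0 but N^1 v_2 ≠ 0; then v_{j-1} := N · v_j for j = 2, …, 2.

Pick v_2 = (1, 0, 0, 0)ᵀ.
Then v_1 = N · v_2 = (-1, 2, -1, -1)ᵀ.

Sanity check: (A − (4)·I) v_1 = (0, 0, 0, 0)ᵀ = 0. ✓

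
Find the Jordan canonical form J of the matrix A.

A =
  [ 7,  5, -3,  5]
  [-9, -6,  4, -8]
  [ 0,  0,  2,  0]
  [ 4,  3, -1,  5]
J_3(2) ⊕ J_1(2)

The characteristic polynomial is
  det(x·I − A) = x^4 - 8*x^3 + 24*x^2 - 32*x + 16 = (x - 2)^4

Eigenvalues and multiplicities (the geometric multiplicity of λ is n − rank(A − λI), which equals the number of Jordan blocks for λ):
  λ = 2: algebraic multiplicity = 4, geometric multiplicity = 2

Determining the block sizes for each eigenvalue:
  λ = 2: with am = 4 and gm = 2, the partition is not yet determined (e.g. several partitions of 4 into 2 parts exist). Let N = A − (2)·I. Computing rank(N^1) = 2, rank(N^2) = 1, rank(N^3) = 0; the number of blocks of size ≥ j is rank(N^{j−1}) − rank(N^j), giving [2, 1, 1]. So we have 1 block(s) of size 3, 1 block(s) of size 1 → block sizes [3, 1]

Assembling the blocks gives a Jordan form
J =
  [2, 1, 0, 0]
  [0, 2, 1, 0]
  [0, 0, 2, 0]
  [0, 0, 0, 2]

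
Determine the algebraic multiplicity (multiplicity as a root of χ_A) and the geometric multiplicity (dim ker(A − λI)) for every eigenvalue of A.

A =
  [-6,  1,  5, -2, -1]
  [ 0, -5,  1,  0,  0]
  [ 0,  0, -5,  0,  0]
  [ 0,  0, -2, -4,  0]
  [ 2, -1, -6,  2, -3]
λ = -5: alg = 3, geom = 1; λ = -4: alg = 2, geom = 2

Step 1 — factor the characteristic polynomial to read off the algebraic multiplicities:
  χ_A(x) = (x + 4)^2*(x + 5)^3

Step 2 — compute geometric multiplicities via the rank-nullity identity g(λ) = n − rank(A − λI):
  rank(A − (-5)·I) = 4, so dim ker(A − (-5)·I) = n − 4 = 1
  rank(A − (-4)·I) = 3, so dim ker(A − (-4)·I) = n − 3 = 2

Summary:
  λ = -5: algebraic multiplicity = 3, geometric multiplicity = 1
  λ = -4: algebraic multiplicity = 2, geometric multiplicity = 2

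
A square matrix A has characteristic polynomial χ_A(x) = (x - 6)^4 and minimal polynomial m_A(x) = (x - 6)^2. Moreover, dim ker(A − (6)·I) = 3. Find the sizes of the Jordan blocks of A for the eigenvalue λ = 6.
Block sizes for λ = 6: [2, 1, 1]

Step 1 — from the characteristic polynomial, algebraic multiplicity of λ = 6 is 4. From dim ker(A − (6)·I) = 3, there are exactly 3 Jordan blocks for λ = 6.
Step 2 — from the minimal polynomial, the factor (x − 6)^2 tells us the largest block for λ = 6 has size 2.
Step 3 — with total size 4, 3 blocks, and largest block 2, the block sizes (in nonincreasing order) are [2, 1, 1].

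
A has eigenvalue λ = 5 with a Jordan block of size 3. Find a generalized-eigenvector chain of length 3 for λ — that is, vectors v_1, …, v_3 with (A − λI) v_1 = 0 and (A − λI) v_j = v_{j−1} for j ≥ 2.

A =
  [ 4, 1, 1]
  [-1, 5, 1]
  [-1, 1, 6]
A Jordan chain for λ = 5 of length 3:
v_1 = (-1, 0, -1)ᵀ
v_2 = (-1, -1, -1)ᵀ
v_3 = (1, 0, 0)ᵀ

Let N = A − (5)·I. We want v_3 with N^3 v_3 = 0 but N^2 v_3 ≠ 0; then v_{j-1} := N · v_j for j = 3, …, 2.

Pick v_3 = (1, 0, 0)ᵀ.
Then v_2 = N · v_3 = (-1, -1, -1)ᵀ.
Then v_1 = N · v_2 = (-1, 0, -1)ᵀ.

Sanity check: (A − (5)·I) v_1 = (0, 0, 0)ᵀ = 0. ✓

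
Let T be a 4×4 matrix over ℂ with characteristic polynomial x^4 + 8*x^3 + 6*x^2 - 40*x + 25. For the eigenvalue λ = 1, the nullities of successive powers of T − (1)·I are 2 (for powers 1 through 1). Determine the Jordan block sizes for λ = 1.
Block sizes for λ = 1: [1, 1]

From the dimensions of kernels of powers, the number of Jordan blocks of size at least j is d_j − d_{j−1} where d_j = dim ker(N^j) (with d_0 = 0). Computing the differences gives [2].
The number of blocks of size exactly k is (#blocks of size ≥ k) − (#blocks of size ≥ k + 1), so the partition is: 2 block(s) of size 1.
In nonincreasing order the block sizes are [1, 1].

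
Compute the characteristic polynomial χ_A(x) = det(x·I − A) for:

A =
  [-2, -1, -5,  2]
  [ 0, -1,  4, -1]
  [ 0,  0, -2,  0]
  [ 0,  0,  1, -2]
x^4 + 7*x^3 + 18*x^2 + 20*x + 8

Expanding det(x·I − A) (e.g. by cofactor expansion or by noting that A is similar to its Jordan form J, which has the same characteristic polynomial as A) gives
  χ_A(x) = x^4 + 7*x^3 + 18*x^2 + 20*x + 8
which factors as (x + 1)*(x + 2)^3. The eigenvalues (with algebraic multiplicities) are λ = -2 with multiplicity 3, λ = -1 with multiplicity 1.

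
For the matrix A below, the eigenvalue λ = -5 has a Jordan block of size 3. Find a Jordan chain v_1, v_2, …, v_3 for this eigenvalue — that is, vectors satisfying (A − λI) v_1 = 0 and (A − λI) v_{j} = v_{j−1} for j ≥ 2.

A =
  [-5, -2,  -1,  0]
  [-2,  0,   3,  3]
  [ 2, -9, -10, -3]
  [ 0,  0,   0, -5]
A Jordan chain for λ = -5 of length 3:
v_1 = (2, -4, 8, 0)ᵀ
v_2 = (0, -2, 2, 0)ᵀ
v_3 = (1, 0, 0, 0)ᵀ

Let N = A − (-5)·I. We want v_3 with N^3 v_3 = 0 but N^2 v_3 ≠ 0; then v_{j-1} := N · v_j for j = 3, …, 2.

Pick v_3 = (1, 0, 0, 0)ᵀ.
Then v_2 = N · v_3 = (0, -2, 2, 0)ᵀ.
Then v_1 = N · v_2 = (2, -4, 8, 0)ᵀ.

Sanity check: (A − (-5)·I) v_1 = (0, 0, 0, 0)ᵀ = 0. ✓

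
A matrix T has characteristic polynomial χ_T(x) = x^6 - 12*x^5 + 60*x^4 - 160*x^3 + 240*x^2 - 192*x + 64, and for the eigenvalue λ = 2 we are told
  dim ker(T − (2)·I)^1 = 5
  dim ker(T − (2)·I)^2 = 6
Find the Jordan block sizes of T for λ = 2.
Block sizes for λ = 2: [2, 1, 1, 1, 1]

From the dimensions of kernels of powers, the number of Jordan blocks of size at least j is d_j − d_{j−1} where d_j = dim ker(N^j) (with d_0 = 0). Computing the differences gives [5, 1].
The number of blocks of size exactly k is (#blocks of size ≥ k) − (#blocks of size ≥ k + 1), so the partition is: 4 block(s) of size 1, 1 block(s) of size 2.
In nonincreasing order the block sizes are [2, 1, 1, 1, 1].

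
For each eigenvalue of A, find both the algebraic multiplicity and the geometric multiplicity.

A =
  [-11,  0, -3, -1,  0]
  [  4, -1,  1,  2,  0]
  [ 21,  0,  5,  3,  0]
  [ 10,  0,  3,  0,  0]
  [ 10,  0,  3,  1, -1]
λ = -4: alg = 1, geom = 1; λ = -1: alg = 4, geom = 2

Step 1 — factor the characteristic polynomial to read off the algebraic multiplicities:
  χ_A(x) = (x + 1)^4*(x + 4)

Step 2 — compute geometric multiplicities via the rank-nullity identity g(λ) = n − rank(A − λI):
  rank(A − (-4)·I) = 4, so dim ker(A − (-4)·I) = n − 4 = 1
  rank(A − (-1)·I) = 3, so dim ker(A − (-1)·I) = n − 3 = 2

Summary:
  λ = -4: algebraic multiplicity = 1, geometric multiplicity = 1
  λ = -1: algebraic multiplicity = 4, geometric multiplicity = 2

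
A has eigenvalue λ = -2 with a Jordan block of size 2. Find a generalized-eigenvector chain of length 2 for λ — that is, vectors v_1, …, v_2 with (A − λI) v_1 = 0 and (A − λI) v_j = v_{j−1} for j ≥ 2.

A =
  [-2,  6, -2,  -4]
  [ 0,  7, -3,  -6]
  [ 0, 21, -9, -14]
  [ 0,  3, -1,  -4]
A Jordan chain for λ = -2 of length 2:
v_1 = (6, 9, 21, 3)ᵀ
v_2 = (0, 1, 0, 0)ᵀ

Let N = A − (-2)·I. We want v_2 with N^2 v_2 = 0 but N^1 v_2 ≠ 0; then v_{j-1} := N · v_j for j = 2, …, 2.

Pick v_2 = (0, 1, 0, 0)ᵀ.
Then v_1 = N · v_2 = (6, 9, 21, 3)ᵀ.

Sanity check: (A − (-2)·I) v_1 = (0, 0, 0, 0)ᵀ = 0. ✓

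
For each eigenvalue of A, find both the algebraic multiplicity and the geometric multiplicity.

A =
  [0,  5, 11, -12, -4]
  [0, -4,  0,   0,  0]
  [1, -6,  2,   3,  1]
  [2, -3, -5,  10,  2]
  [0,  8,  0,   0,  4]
λ = -4: alg = 1, geom = 1; λ = 4: alg = 4, geom = 2

Step 1 — factor the characteristic polynomial to read off the algebraic multiplicities:
  χ_A(x) = (x - 4)^4*(x + 4)

Step 2 — compute geometric multiplicities via the rank-nullity identity g(λ) = n − rank(A − λI):
  rank(A − (-4)·I) = 4, so dim ker(A − (-4)·I) = n − 4 = 1
  rank(A − (4)·I) = 3, so dim ker(A − (4)·I) = n − 3 = 2

Summary:
  λ = -4: algebraic multiplicity = 1, geometric multiplicity = 1
  λ = 4: algebraic multiplicity = 4, geometric multiplicity = 2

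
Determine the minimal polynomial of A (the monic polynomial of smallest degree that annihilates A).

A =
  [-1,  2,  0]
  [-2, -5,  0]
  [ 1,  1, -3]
x^2 + 6*x + 9

The characteristic polynomial is χ_A(x) = (x + 3)^3, so the eigenvalues are known. The minimal polynomial is
  m_A(x) = Π_λ (x − λ)^{k_λ}
where k_λ is the size of the *largest* Jordan block for λ (equivalently, the smallest k with (A − λI)^k v = 0 for every generalised eigenvector v of λ).

  λ = -3: largest Jordan block has size 2, contributing (x + 3)^2

So m_A(x) = (x + 3)^2 = x^2 + 6*x + 9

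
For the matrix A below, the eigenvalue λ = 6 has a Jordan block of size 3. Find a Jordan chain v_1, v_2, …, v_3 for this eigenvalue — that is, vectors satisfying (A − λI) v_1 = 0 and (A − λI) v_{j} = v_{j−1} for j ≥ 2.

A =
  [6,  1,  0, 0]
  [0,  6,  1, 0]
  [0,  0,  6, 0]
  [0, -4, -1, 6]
A Jordan chain for λ = 6 of length 3:
v_1 = (1, 0, 0, -4)ᵀ
v_2 = (0, 1, 0, -1)ᵀ
v_3 = (0, 0, 1, 0)ᵀ

Let N = A − (6)·I. We want v_3 with N^3 v_3 = 0 but N^2 v_3 ≠ 0; then v_{j-1} := N · v_j for j = 3, …, 2.

Pick v_3 = (0, 0, 1, 0)ᵀ.
Then v_2 = N · v_3 = (0, 1, 0, -1)ᵀ.
Then v_1 = N · v_2 = (1, 0, 0, -4)ᵀ.

Sanity check: (A − (6)·I) v_1 = (0, 0, 0, 0)ᵀ = 0. ✓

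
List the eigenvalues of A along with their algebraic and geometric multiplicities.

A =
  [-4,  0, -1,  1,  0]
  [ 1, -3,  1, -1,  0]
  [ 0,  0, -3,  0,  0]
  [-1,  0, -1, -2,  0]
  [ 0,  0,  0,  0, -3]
λ = -3: alg = 5, geom = 4

Step 1 — factor the characteristic polynomial to read off the algebraic multiplicities:
  χ_A(x) = (x + 3)^5

Step 2 — compute geometric multiplicities via the rank-nullity identity g(λ) = n − rank(A − λI):
  rank(A − (-3)·I) = 1, so dim ker(A − (-3)·I) = n − 1 = 4

Summary:
  λ = -3: algebraic multiplicity = 5, geometric multiplicity = 4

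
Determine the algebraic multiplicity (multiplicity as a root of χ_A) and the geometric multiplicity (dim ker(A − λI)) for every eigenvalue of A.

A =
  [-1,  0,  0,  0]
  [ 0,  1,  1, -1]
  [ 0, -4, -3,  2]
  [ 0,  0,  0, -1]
λ = -1: alg = 4, geom = 3

Step 1 — factor the characteristic polynomial to read off the algebraic multiplicities:
  χ_A(x) = (x + 1)^4

Step 2 — compute geometric multiplicities via the rank-nullity identity g(λ) = n − rank(A − λI):
  rank(A − (-1)·I) = 1, so dim ker(A − (-1)·I) = n − 1 = 3

Summary:
  λ = -1: algebraic multiplicity = 4, geometric multiplicity = 3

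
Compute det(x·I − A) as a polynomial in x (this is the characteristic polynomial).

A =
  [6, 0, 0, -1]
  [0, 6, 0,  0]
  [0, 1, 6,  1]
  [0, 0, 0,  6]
x^4 - 24*x^3 + 216*x^2 - 864*x + 1296

Expanding det(x·I − A) (e.g. by cofactor expansion or by noting that A is similar to its Jordan form J, which has the same characteristic polynomial as A) gives
  χ_A(x) = x^4 - 24*x^3 + 216*x^2 - 864*x + 1296
which factors as (x - 6)^4. The eigenvalues (with algebraic multiplicities) are λ = 6 with multiplicity 4.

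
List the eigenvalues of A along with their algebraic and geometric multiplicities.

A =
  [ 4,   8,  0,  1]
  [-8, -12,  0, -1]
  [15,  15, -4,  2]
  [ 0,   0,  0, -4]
λ = -4: alg = 4, geom = 2

Step 1 — factor the characteristic polynomial to read off the algebraic multiplicities:
  χ_A(x) = (x + 4)^4

Step 2 — compute geometric multiplicities via the rank-nullity identity g(λ) = n − rank(A − λI):
  rank(A − (-4)·I) = 2, so dim ker(A − (-4)·I) = n − 2 = 2

Summary:
  λ = -4: algebraic multiplicity = 4, geometric multiplicity = 2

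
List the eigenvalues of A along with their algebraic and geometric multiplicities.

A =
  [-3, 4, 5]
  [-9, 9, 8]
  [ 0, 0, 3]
λ = 3: alg = 3, geom = 1

Step 1 — factor the characteristic polynomial to read off the algebraic multiplicities:
  χ_A(x) = (x - 3)^3

Step 2 — compute geometric multiplicities via the rank-nullity identity g(λ) = n − rank(A − λI):
  rank(A − (3)·I) = 2, so dim ker(A − (3)·I) = n − 2 = 1

Summary:
  λ = 3: algebraic multiplicity = 3, geometric multiplicity = 1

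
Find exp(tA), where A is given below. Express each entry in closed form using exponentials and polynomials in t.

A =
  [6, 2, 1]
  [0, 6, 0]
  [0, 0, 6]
e^{tA} =
  [exp(6*t), 2*t*exp(6*t), t*exp(6*t)]
  [0, exp(6*t), 0]
  [0, 0, exp(6*t)]

Strategy: write A = P · J · P⁻¹ where J is a Jordan canonical form, so e^{tA} = P · e^{tJ} · P⁻¹, and e^{tJ} can be computed block-by-block.

A has Jordan form
J =
  [6, 1, 0]
  [0, 6, 0]
  [0, 0, 6]
(up to reordering of blocks).

Per-block formulas:
  For a 2×2 Jordan block J_2(6): exp(t · J_2(6)) = e^(6t)·(I + t·N), where N is the 2×2 nilpotent shift.
  For a 1×1 block at λ = 6: exp(t · [6]) = [e^(6t)].

After assembling e^{tJ} and conjugating by P, we get:

e^{tA} =
  [exp(6*t), 2*t*exp(6*t), t*exp(6*t)]
  [0, exp(6*t), 0]
  [0, 0, exp(6*t)]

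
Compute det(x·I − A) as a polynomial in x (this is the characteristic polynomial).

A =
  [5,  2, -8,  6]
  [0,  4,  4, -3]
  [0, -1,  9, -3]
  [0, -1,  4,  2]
x^4 - 20*x^3 + 150*x^2 - 500*x + 625

Expanding det(x·I − A) (e.g. by cofactor expansion or by noting that A is similar to its Jordan form J, which has the same characteristic polynomial as A) gives
  χ_A(x) = x^4 - 20*x^3 + 150*x^2 - 500*x + 625
which factors as (x - 5)^4. The eigenvalues (with algebraic multiplicities) are λ = 5 with multiplicity 4.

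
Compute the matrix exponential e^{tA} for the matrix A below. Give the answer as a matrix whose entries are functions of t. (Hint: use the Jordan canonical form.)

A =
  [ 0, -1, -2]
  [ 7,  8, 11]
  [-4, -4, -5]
e^{tA} =
  [t^2*exp(t) - t*exp(t) + exp(t), t^2*exp(t) - t*exp(t), 3*t^2*exp(t)/2 - 2*t*exp(t)]
  [-t^2*exp(t) + 7*t*exp(t), -t^2*exp(t) + 7*t*exp(t) + exp(t), -3*t^2*exp(t)/2 + 11*t*exp(t)]
  [-4*t*exp(t), -4*t*exp(t), -6*t*exp(t) + exp(t)]

Strategy: write A = P · J · P⁻¹ where J is a Jordan canonical form, so e^{tA} = P · e^{tJ} · P⁻¹, and e^{tJ} can be computed block-by-block.

A has Jordan form
J =
  [1, 1, 0]
  [0, 1, 1]
  [0, 0, 1]
(up to reordering of blocks).

Per-block formulas:
  For a 3×3 Jordan block J_3(1): exp(t · J_3(1)) = e^(1t)·(I + t·N + (t^2/2)·N^2), where N is the 3×3 nilpotent shift.

After assembling e^{tJ} and conjugating by P, we get:

e^{tA} =
  [t^2*exp(t) - t*exp(t) + exp(t), t^2*exp(t) - t*exp(t), 3*t^2*exp(t)/2 - 2*t*exp(t)]
  [-t^2*exp(t) + 7*t*exp(t), -t^2*exp(t) + 7*t*exp(t) + exp(t), -3*t^2*exp(t)/2 + 11*t*exp(t)]
  [-4*t*exp(t), -4*t*exp(t), -6*t*exp(t) + exp(t)]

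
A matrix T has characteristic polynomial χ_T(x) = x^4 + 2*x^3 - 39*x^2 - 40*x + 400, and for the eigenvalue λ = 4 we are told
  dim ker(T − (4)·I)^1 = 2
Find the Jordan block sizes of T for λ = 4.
Block sizes for λ = 4: [1, 1]

From the dimensions of kernels of powers, the number of Jordan blocks of size at least j is d_j − d_{j−1} where d_j = dim ker(N^j) (with d_0 = 0). Computing the differences gives [2].
The number of blocks of size exactly k is (#blocks of size ≥ k) − (#blocks of size ≥ k + 1), so the partition is: 2 block(s) of size 1.
In nonincreasing order the block sizes are [1, 1].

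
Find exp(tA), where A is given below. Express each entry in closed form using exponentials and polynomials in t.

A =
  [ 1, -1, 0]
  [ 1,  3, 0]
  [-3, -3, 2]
e^{tA} =
  [-t*exp(2*t) + exp(2*t), -t*exp(2*t), 0]
  [t*exp(2*t), t*exp(2*t) + exp(2*t), 0]
  [-3*t*exp(2*t), -3*t*exp(2*t), exp(2*t)]

Strategy: write A = P · J · P⁻¹ where J is a Jordan canonical form, so e^{tA} = P · e^{tJ} · P⁻¹, and e^{tJ} can be computed block-by-block.

A has Jordan form
J =
  [2, 1, 0]
  [0, 2, 0]
  [0, 0, 2]
(up to reordering of blocks).

Per-block formulas:
  For a 1×1 block at λ = 2: exp(t · [2]) = [e^(2t)].
  For a 2×2 Jordan block J_2(2): exp(t · J_2(2)) = e^(2t)·(I + t·N), where N is the 2×2 nilpotent shift.

After assembling e^{tJ} and conjugating by P, we get:

e^{tA} =
  [-t*exp(2*t) + exp(2*t), -t*exp(2*t), 0]
  [t*exp(2*t), t*exp(2*t) + exp(2*t), 0]
  [-3*t*exp(2*t), -3*t*exp(2*t), exp(2*t)]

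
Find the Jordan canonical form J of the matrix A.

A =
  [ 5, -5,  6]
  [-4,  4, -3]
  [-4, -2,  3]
J_2(3) ⊕ J_1(6)

The characteristic polynomial is
  det(x·I − A) = x^3 - 12*x^2 + 45*x - 54 = (x - 6)*(x - 3)^2

Eigenvalues and multiplicities (the geometric multiplicity of λ is n − rank(A − λI), which equals the number of Jordan blocks for λ):
  λ = 3: algebraic multiplicity = 2, geometric multiplicity = 1
  λ = 6: algebraic multiplicity = 1, geometric multiplicity = 1

Determining the block sizes for each eigenvalue:
  λ = 3: one block (gm = 1), so the single block has size am = 2 → block sizes [2]
  λ = 6: one block (gm = 1), so the single block has size am = 1 → block sizes [1]

Assembling the blocks gives a Jordan form
J =
  [3, 1, 0]
  [0, 3, 0]
  [0, 0, 6]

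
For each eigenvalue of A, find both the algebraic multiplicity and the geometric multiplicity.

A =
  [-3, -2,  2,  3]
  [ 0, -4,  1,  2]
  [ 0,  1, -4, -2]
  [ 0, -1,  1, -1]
λ = -3: alg = 4, geom = 2

Step 1 — factor the characteristic polynomial to read off the algebraic multiplicities:
  χ_A(x) = (x + 3)^4

Step 2 — compute geometric multiplicities via the rank-nullity identity g(λ) = n − rank(A − λI):
  rank(A − (-3)·I) = 2, so dim ker(A − (-3)·I) = n − 2 = 2

Summary:
  λ = -3: algebraic multiplicity = 4, geometric multiplicity = 2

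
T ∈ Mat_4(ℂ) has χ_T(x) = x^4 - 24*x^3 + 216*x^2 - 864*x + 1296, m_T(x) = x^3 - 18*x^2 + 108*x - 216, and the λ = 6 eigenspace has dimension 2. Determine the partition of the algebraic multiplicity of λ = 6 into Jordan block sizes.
Block sizes for λ = 6: [3, 1]

Step 1 — from the characteristic polynomial, algebraic multiplicity of λ = 6 is 4. From dim ker(T − (6)·I) = 2, there are exactly 2 Jordan blocks for λ = 6.
Step 2 — from the minimal polynomial, the factor (x − 6)^3 tells us the largest block for λ = 6 has size 3.
Step 3 — with total size 4, 2 blocks, and largest block 3, the block sizes (in nonincreasing order) are [3, 1].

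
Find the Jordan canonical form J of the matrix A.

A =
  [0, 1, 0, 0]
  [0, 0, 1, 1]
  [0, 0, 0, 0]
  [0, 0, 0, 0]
J_3(0) ⊕ J_1(0)

The characteristic polynomial is
  det(x·I − A) = x^4

Eigenvalues and multiplicities (the geometric multiplicity of λ is n − rank(A − λI), which equals the number of Jordan blocks for λ):
  λ = 0: algebraic multiplicity = 4, geometric multiplicity = 2

Determining the block sizes for each eigenvalue:
  λ = 0: with am = 4 and gm = 2, the partition is not yet determined (e.g. several partitions of 4 into 2 parts exist). Let N = A − (0)·I. Computing rank(N^1) = 2, rank(N^2) = 1, rank(N^3) = 0; the number of blocks of size ≥ j is rank(N^{j−1}) − rank(N^j), giving [2, 1, 1]. So we have 1 block(s) of size 3, 1 block(s) of size 1 → block sizes [3, 1]

Assembling the blocks gives a Jordan form
J =
  [0, 1, 0, 0]
  [0, 0, 1, 0]
  [0, 0, 0, 0]
  [0, 0, 0, 0]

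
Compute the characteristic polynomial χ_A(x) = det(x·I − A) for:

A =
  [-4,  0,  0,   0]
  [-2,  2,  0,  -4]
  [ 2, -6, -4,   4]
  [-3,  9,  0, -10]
x^4 + 16*x^3 + 96*x^2 + 256*x + 256

Expanding det(x·I − A) (e.g. by cofactor expansion or by noting that A is similar to its Jordan form J, which has the same characteristic polynomial as A) gives
  χ_A(x) = x^4 + 16*x^3 + 96*x^2 + 256*x + 256
which factors as (x + 4)^4. The eigenvalues (with algebraic multiplicities) are λ = -4 with multiplicity 4.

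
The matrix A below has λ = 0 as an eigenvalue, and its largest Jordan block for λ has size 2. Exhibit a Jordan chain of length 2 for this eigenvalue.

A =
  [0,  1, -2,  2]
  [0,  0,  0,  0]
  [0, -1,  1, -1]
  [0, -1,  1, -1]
A Jordan chain for λ = 0 of length 2:
v_1 = (1, 0, -1, -1)ᵀ
v_2 = (0, 1, 0, 0)ᵀ

Let N = A − (0)·I. We want v_2 with N^2 v_2 = 0 but N^1 v_2 ≠ 0; then v_{j-1} := N · v_j for j = 2, …, 2.

Pick v_2 = (0, 1, 0, 0)ᵀ.
Then v_1 = N · v_2 = (1, 0, -1, -1)ᵀ.

Sanity check: (A − (0)·I) v_1 = (0, 0, 0, 0)ᵀ = 0. ✓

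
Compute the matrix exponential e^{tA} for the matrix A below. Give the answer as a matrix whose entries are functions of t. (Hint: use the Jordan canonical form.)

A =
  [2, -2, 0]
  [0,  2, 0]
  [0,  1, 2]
e^{tA} =
  [exp(2*t), -2*t*exp(2*t), 0]
  [0, exp(2*t), 0]
  [0, t*exp(2*t), exp(2*t)]

Strategy: write A = P · J · P⁻¹ where J is a Jordan canonical form, so e^{tA} = P · e^{tJ} · P⁻¹, and e^{tJ} can be computed block-by-block.

A has Jordan form
J =
  [2, 1, 0]
  [0, 2, 0]
  [0, 0, 2]
(up to reordering of blocks).

Per-block formulas:
  For a 1×1 block at λ = 2: exp(t · [2]) = [e^(2t)].
  For a 2×2 Jordan block J_2(2): exp(t · J_2(2)) = e^(2t)·(I + t·N), where N is the 2×2 nilpotent shift.

After assembling e^{tJ} and conjugating by P, we get:

e^{tA} =
  [exp(2*t), -2*t*exp(2*t), 0]
  [0, exp(2*t), 0]
  [0, t*exp(2*t), exp(2*t)]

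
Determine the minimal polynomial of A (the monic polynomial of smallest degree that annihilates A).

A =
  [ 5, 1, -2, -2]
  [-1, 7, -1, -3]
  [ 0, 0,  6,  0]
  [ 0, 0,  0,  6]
x^3 - 18*x^2 + 108*x - 216

The characteristic polynomial is χ_A(x) = (x - 6)^4, so the eigenvalues are known. The minimal polynomial is
  m_A(x) = Π_λ (x − λ)^{k_λ}
where k_λ is the size of the *largest* Jordan block for λ (equivalently, the smallest k with (A − λI)^k v = 0 for every generalised eigenvector v of λ).

  λ = 6: largest Jordan block has size 3, contributing (x − 6)^3

So m_A(x) = (x - 6)^3 = x^3 - 18*x^2 + 108*x - 216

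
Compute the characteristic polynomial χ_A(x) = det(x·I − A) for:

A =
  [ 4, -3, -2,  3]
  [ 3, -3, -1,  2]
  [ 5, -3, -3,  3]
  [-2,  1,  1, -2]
x^4 + 4*x^3 + 6*x^2 + 4*x + 1

Expanding det(x·I − A) (e.g. by cofactor expansion or by noting that A is similar to its Jordan form J, which has the same characteristic polynomial as A) gives
  χ_A(x) = x^4 + 4*x^3 + 6*x^2 + 4*x + 1
which factors as (x + 1)^4. The eigenvalues (with algebraic multiplicities) are λ = -1 with multiplicity 4.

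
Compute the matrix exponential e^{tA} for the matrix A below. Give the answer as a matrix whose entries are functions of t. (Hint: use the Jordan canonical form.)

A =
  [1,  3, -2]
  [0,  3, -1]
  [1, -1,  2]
e^{tA} =
  [-t^2*exp(2*t)/2 - t*exp(2*t) + exp(2*t), t^2*exp(2*t) + 3*t*exp(2*t), -t^2*exp(2*t)/2 - 2*t*exp(2*t)]
  [-t^2*exp(2*t)/2, t^2*exp(2*t) + t*exp(2*t) + exp(2*t), -t^2*exp(2*t)/2 - t*exp(2*t)]
  [-t^2*exp(2*t)/2 + t*exp(2*t), t^2*exp(2*t) - t*exp(2*t), -t^2*exp(2*t)/2 + exp(2*t)]

Strategy: write A = P · J · P⁻¹ where J is a Jordan canonical form, so e^{tA} = P · e^{tJ} · P⁻¹, and e^{tJ} can be computed block-by-block.

A has Jordan form
J =
  [2, 1, 0]
  [0, 2, 1]
  [0, 0, 2]
(up to reordering of blocks).

Per-block formulas:
  For a 3×3 Jordan block J_3(2): exp(t · J_3(2)) = e^(2t)·(I + t·N + (t^2/2)·N^2), where N is the 3×3 nilpotent shift.

After assembling e^{tJ} and conjugating by P, we get:

e^{tA} =
  [-t^2*exp(2*t)/2 - t*exp(2*t) + exp(2*t), t^2*exp(2*t) + 3*t*exp(2*t), -t^2*exp(2*t)/2 - 2*t*exp(2*t)]
  [-t^2*exp(2*t)/2, t^2*exp(2*t) + t*exp(2*t) + exp(2*t), -t^2*exp(2*t)/2 - t*exp(2*t)]
  [-t^2*exp(2*t)/2 + t*exp(2*t), t^2*exp(2*t) - t*exp(2*t), -t^2*exp(2*t)/2 + exp(2*t)]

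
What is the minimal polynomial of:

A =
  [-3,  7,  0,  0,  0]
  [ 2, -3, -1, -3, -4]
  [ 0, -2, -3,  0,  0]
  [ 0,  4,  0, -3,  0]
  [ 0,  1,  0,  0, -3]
x^3 + 9*x^2 + 27*x + 27

The characteristic polynomial is χ_A(x) = (x + 3)^5, so the eigenvalues are known. The minimal polynomial is
  m_A(x) = Π_λ (x − λ)^{k_λ}
where k_λ is the size of the *largest* Jordan block for λ (equivalently, the smallest k with (A − λI)^k v = 0 for every generalised eigenvector v of λ).

  λ = -3: largest Jordan block has size 3, contributing (x + 3)^3

So m_A(x) = (x + 3)^3 = x^3 + 9*x^2 + 27*x + 27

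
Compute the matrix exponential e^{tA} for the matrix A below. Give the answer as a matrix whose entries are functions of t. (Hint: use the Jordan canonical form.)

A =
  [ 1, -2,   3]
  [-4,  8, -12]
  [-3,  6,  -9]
e^{tA} =
  [t + 1, -2*t, 3*t]
  [-4*t, 8*t + 1, -12*t]
  [-3*t, 6*t, 1 - 9*t]

Strategy: write A = P · J · P⁻¹ where J is a Jordan canonical form, so e^{tA} = P · e^{tJ} · P⁻¹, and e^{tJ} can be computed block-by-block.

A has Jordan form
J =
  [0, 1, 0]
  [0, 0, 0]
  [0, 0, 0]
(up to reordering of blocks).

Per-block formulas:
  For a 2×2 Jordan block J_2(0): exp(t · J_2(0)) = e^(0t)·(I + t·N), where N is the 2×2 nilpotent shift.
  For a 1×1 block at λ = 0: exp(t · [0]) = [e^(0t)].

After assembling e^{tJ} and conjugating by P, we get:

e^{tA} =
  [t + 1, -2*t, 3*t]
  [-4*t, 8*t + 1, -12*t]
  [-3*t, 6*t, 1 - 9*t]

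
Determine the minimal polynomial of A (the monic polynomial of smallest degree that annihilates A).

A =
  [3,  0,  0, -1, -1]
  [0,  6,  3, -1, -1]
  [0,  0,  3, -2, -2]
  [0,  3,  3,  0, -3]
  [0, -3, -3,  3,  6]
x^3 - 12*x^2 + 45*x - 54

The characteristic polynomial is χ_A(x) = (x - 6)*(x - 3)^4, so the eigenvalues are known. The minimal polynomial is
  m_A(x) = Π_λ (x − λ)^{k_λ}
where k_λ is the size of the *largest* Jordan block for λ (equivalently, the smallest k with (A − λI)^k v = 0 for every generalised eigenvector v of λ).

  λ = 3: largest Jordan block has size 2, contributing (x − 3)^2
  λ = 6: largest Jordan block has size 1, contributing (x − 6)

So m_A(x) = (x - 6)*(x - 3)^2 = x^3 - 12*x^2 + 45*x - 54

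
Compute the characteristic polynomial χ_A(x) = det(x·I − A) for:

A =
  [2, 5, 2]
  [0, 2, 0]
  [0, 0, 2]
x^3 - 6*x^2 + 12*x - 8

Expanding det(x·I − A) (e.g. by cofactor expansion or by noting that A is similar to its Jordan form J, which has the same characteristic polynomial as A) gives
  χ_A(x) = x^3 - 6*x^2 + 12*x - 8
which factors as (x - 2)^3. The eigenvalues (with algebraic multiplicities) are λ = 2 with multiplicity 3.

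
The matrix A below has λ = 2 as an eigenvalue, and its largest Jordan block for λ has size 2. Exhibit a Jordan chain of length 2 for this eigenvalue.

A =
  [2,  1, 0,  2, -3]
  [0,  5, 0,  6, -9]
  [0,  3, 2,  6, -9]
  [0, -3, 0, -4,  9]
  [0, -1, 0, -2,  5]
A Jordan chain for λ = 2 of length 2:
v_1 = (1, 3, 3, -3, -1)ᵀ
v_2 = (0, 1, 0, 0, 0)ᵀ

Let N = A − (2)·I. We want v_2 with N^2 v_2 = 0 but N^1 v_2 ≠ 0; then v_{j-1} := N · v_j for j = 2, …, 2.

Pick v_2 = (0, 1, 0, 0, 0)ᵀ.
Then v_1 = N · v_2 = (1, 3, 3, -3, -1)ᵀ.

Sanity check: (A − (2)·I) v_1 = (0, 0, 0, 0, 0)ᵀ = 0. ✓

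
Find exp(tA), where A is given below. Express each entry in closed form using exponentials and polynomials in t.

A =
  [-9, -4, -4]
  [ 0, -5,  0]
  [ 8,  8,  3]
e^{tA} =
  [-exp(-t) + 2*exp(-5*t), -exp(-t) + exp(-5*t), -exp(-t) + exp(-5*t)]
  [0, exp(-5*t), 0]
  [2*exp(-t) - 2*exp(-5*t), 2*exp(-t) - 2*exp(-5*t), 2*exp(-t) - exp(-5*t)]

Strategy: write A = P · J · P⁻¹ where J is a Jordan canonical form, so e^{tA} = P · e^{tJ} · P⁻¹, and e^{tJ} can be computed block-by-block.

A has Jordan form
J =
  [-5,  0,  0]
  [ 0, -5,  0]
  [ 0,  0, -1]
(up to reordering of blocks).

Per-block formulas:
  For a 1×1 block at λ = -1: exp(t · [-1]) = [e^(-1t)].
  For a 1×1 block at λ = -5: exp(t · [-5]) = [e^(-5t)].

After assembling e^{tJ} and conjugating by P, we get:

e^{tA} =
  [-exp(-t) + 2*exp(-5*t), -exp(-t) + exp(-5*t), -exp(-t) + exp(-5*t)]
  [0, exp(-5*t), 0]
  [2*exp(-t) - 2*exp(-5*t), 2*exp(-t) - 2*exp(-5*t), 2*exp(-t) - exp(-5*t)]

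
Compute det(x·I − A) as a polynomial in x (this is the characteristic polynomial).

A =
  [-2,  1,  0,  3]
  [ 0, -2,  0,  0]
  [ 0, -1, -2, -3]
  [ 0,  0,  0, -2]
x^4 + 8*x^3 + 24*x^2 + 32*x + 16

Expanding det(x·I − A) (e.g. by cofactor expansion or by noting that A is similar to its Jordan form J, which has the same characteristic polynomial as A) gives
  χ_A(x) = x^4 + 8*x^3 + 24*x^2 + 32*x + 16
which factors as (x + 2)^4. The eigenvalues (with algebraic multiplicities) are λ = -2 with multiplicity 4.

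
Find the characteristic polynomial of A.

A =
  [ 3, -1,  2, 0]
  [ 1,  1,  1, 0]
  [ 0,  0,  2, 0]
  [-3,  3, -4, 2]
x^4 - 8*x^3 + 24*x^2 - 32*x + 16

Expanding det(x·I − A) (e.g. by cofactor expansion or by noting that A is similar to its Jordan form J, which has the same characteristic polynomial as A) gives
  χ_A(x) = x^4 - 8*x^3 + 24*x^2 - 32*x + 16
which factors as (x - 2)^4. The eigenvalues (with algebraic multiplicities) are λ = 2 with multiplicity 4.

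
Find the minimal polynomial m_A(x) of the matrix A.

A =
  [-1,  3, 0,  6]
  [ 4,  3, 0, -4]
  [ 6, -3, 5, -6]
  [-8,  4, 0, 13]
x^2 - 10*x + 25

The characteristic polynomial is χ_A(x) = (x - 5)^4, so the eigenvalues are known. The minimal polynomial is
  m_A(x) = Π_λ (x − λ)^{k_λ}
where k_λ is the size of the *largest* Jordan block for λ (equivalently, the smallest k with (A − λI)^k v = 0 for every generalised eigenvector v of λ).

  λ = 5: largest Jordan block has size 2, contributing (x − 5)^2

So m_A(x) = (x - 5)^2 = x^2 - 10*x + 25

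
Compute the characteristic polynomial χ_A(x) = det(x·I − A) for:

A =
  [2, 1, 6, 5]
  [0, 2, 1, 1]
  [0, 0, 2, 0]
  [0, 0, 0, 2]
x^4 - 8*x^3 + 24*x^2 - 32*x + 16

Expanding det(x·I − A) (e.g. by cofactor expansion or by noting that A is similar to its Jordan form J, which has the same characteristic polynomial as A) gives
  χ_A(x) = x^4 - 8*x^3 + 24*x^2 - 32*x + 16
which factors as (x - 2)^4. The eigenvalues (with algebraic multiplicities) are λ = 2 with multiplicity 4.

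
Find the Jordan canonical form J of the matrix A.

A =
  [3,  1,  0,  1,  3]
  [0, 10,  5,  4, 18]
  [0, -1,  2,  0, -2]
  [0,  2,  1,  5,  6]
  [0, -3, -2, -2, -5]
J_3(3) ⊕ J_2(3)

The characteristic polynomial is
  det(x·I − A) = x^5 - 15*x^4 + 90*x^3 - 270*x^2 + 405*x - 243 = (x - 3)^5

Eigenvalues and multiplicities (the geometric multiplicity of λ is n − rank(A − λI), which equals the number of Jordan blocks for λ):
  λ = 3: algebraic multiplicity = 5, geometric multiplicity = 2

Determining the block sizes for each eigenvalue:
  λ = 3: with am = 5 and gm = 2, the partition is not yet determined (e.g. several partitions of 5 into 2 parts exist). Let N = A − (3)·I. Computing rank(N^1) = 3, rank(N^2) = 1, rank(N^3) = 0; the number of blocks of size ≥ j is rank(N^{j−1}) − rank(N^j), giving [2, 2, 1]. So we have 1 block(s) of size 3, 1 block(s) of size 2 → block sizes [3, 2]

Assembling the blocks gives a Jordan form
J =
  [3, 1, 0, 0, 0]
  [0, 3, 1, 0, 0]
  [0, 0, 3, 0, 0]
  [0, 0, 0, 3, 1]
  [0, 0, 0, 0, 3]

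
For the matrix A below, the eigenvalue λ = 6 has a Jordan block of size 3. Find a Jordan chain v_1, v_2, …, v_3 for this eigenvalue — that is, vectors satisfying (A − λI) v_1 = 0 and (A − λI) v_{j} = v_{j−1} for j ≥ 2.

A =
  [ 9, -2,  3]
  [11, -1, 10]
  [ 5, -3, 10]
A Jordan chain for λ = 6 of length 3:
v_1 = (2, 6, 2)ᵀ
v_2 = (3, 11, 5)ᵀ
v_3 = (1, 0, 0)ᵀ

Let N = A − (6)·I. We want v_3 with N^3 v_3 = 0 but N^2 v_3 ≠ 0; then v_{j-1} := N · v_j for j = 3, …, 2.

Pick v_3 = (1, 0, 0)ᵀ.
Then v_2 = N · v_3 = (3, 11, 5)ᵀ.
Then v_1 = N · v_2 = (2, 6, 2)ᵀ.

Sanity check: (A − (6)·I) v_1 = (0, 0, 0)ᵀ = 0. ✓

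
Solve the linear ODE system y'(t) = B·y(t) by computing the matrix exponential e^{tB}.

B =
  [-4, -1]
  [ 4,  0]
e^{tB} =
  [-2*t*exp(-2*t) + exp(-2*t), -t*exp(-2*t)]
  [4*t*exp(-2*t), 2*t*exp(-2*t) + exp(-2*t)]

Strategy: write B = P · J · P⁻¹ where J is a Jordan canonical form, so e^{tB} = P · e^{tJ} · P⁻¹, and e^{tJ} can be computed block-by-block.

B has Jordan form
J =
  [-2,  1]
  [ 0, -2]
(up to reordering of blocks).

Per-block formulas:
  For a 2×2 Jordan block J_2(-2): exp(t · J_2(-2)) = e^(-2t)·(I + t·N), where N is the 2×2 nilpotent shift.

After assembling e^{tJ} and conjugating by P, we get:

e^{tB} =
  [-2*t*exp(-2*t) + exp(-2*t), -t*exp(-2*t)]
  [4*t*exp(-2*t), 2*t*exp(-2*t) + exp(-2*t)]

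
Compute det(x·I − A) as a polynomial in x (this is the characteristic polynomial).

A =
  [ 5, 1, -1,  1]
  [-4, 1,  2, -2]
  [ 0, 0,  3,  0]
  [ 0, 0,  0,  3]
x^4 - 12*x^3 + 54*x^2 - 108*x + 81

Expanding det(x·I − A) (e.g. by cofactor expansion or by noting that A is similar to its Jordan form J, which has the same characteristic polynomial as A) gives
  χ_A(x) = x^4 - 12*x^3 + 54*x^2 - 108*x + 81
which factors as (x - 3)^4. The eigenvalues (with algebraic multiplicities) are λ = 3 with multiplicity 4.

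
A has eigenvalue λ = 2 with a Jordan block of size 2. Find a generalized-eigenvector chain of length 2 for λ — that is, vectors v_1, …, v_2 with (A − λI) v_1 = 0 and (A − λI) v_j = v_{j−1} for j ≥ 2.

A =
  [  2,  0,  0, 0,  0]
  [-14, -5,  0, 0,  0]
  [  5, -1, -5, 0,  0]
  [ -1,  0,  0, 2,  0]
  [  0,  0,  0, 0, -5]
A Jordan chain for λ = 2 of length 2:
v_1 = (0, 0, 0, -1, 0)ᵀ
v_2 = (1, -2, 1, 0, 0)ᵀ

Let N = A − (2)·I. We want v_2 with N^2 v_2 = 0 but N^1 v_2 ≠ 0; then v_{j-1} := N · v_j for j = 2, …, 2.

Pick v_2 = (1, -2, 1, 0, 0)ᵀ.
Then v_1 = N · v_2 = (0, 0, 0, -1, 0)ᵀ.

Sanity check: (A − (2)·I) v_1 = (0, 0, 0, 0, 0)ᵀ = 0. ✓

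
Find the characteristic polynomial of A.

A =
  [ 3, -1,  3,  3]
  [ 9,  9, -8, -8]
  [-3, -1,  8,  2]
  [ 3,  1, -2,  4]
x^4 - 24*x^3 + 216*x^2 - 864*x + 1296

Expanding det(x·I − A) (e.g. by cofactor expansion or by noting that A is similar to its Jordan form J, which has the same characteristic polynomial as A) gives
  χ_A(x) = x^4 - 24*x^3 + 216*x^2 - 864*x + 1296
which factors as (x - 6)^4. The eigenvalues (with algebraic multiplicities) are λ = 6 with multiplicity 4.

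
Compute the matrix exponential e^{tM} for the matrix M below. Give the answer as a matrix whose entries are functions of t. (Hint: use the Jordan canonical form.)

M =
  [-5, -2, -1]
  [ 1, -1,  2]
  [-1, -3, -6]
e^{tM} =
  [-t*exp(-4*t) + exp(-4*t), -t^2*exp(-4*t)/2 - 2*t*exp(-4*t), -t^2*exp(-4*t)/2 - t*exp(-4*t)]
  [t*exp(-4*t), t^2*exp(-4*t)/2 + 3*t*exp(-4*t) + exp(-4*t), t^2*exp(-4*t)/2 + 2*t*exp(-4*t)]
  [-t*exp(-4*t), -t^2*exp(-4*t)/2 - 3*t*exp(-4*t), -t^2*exp(-4*t)/2 - 2*t*exp(-4*t) + exp(-4*t)]

Strategy: write M = P · J · P⁻¹ where J is a Jordan canonical form, so e^{tM} = P · e^{tJ} · P⁻¹, and e^{tJ} can be computed block-by-block.

M has Jordan form
J =
  [-4,  1,  0]
  [ 0, -4,  1]
  [ 0,  0, -4]
(up to reordering of blocks).

Per-block formulas:
  For a 3×3 Jordan block J_3(-4): exp(t · J_3(-4)) = e^(-4t)·(I + t·N + (t^2/2)·N^2), where N is the 3×3 nilpotent shift.

After assembling e^{tJ} and conjugating by P, we get:

e^{tM} =
  [-t*exp(-4*t) + exp(-4*t), -t^2*exp(-4*t)/2 - 2*t*exp(-4*t), -t^2*exp(-4*t)/2 - t*exp(-4*t)]
  [t*exp(-4*t), t^2*exp(-4*t)/2 + 3*t*exp(-4*t) + exp(-4*t), t^2*exp(-4*t)/2 + 2*t*exp(-4*t)]
  [-t*exp(-4*t), -t^2*exp(-4*t)/2 - 3*t*exp(-4*t), -t^2*exp(-4*t)/2 - 2*t*exp(-4*t) + exp(-4*t)]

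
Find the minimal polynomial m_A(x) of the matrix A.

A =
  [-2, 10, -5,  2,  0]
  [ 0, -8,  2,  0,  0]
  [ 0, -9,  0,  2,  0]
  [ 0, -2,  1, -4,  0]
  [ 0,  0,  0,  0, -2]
x^4 + 14*x^3 + 72*x^2 + 160*x + 128

The characteristic polynomial is χ_A(x) = (x + 2)^2*(x + 4)^3, so the eigenvalues are known. The minimal polynomial is
  m_A(x) = Π_λ (x − λ)^{k_λ}
where k_λ is the size of the *largest* Jordan block for λ (equivalently, the smallest k with (A − λI)^k v = 0 for every generalised eigenvector v of λ).

  λ = -4: largest Jordan block has size 3, contributing (x + 4)^3
  λ = -2: largest Jordan block has size 1, contributing (x + 2)

So m_A(x) = (x + 2)*(x + 4)^3 = x^4 + 14*x^3 + 72*x^2 + 160*x + 128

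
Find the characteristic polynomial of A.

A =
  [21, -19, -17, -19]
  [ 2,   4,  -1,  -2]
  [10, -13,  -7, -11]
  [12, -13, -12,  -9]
x^4 - 9*x^3 + 12*x^2 + 80*x - 192

Expanding det(x·I − A) (e.g. by cofactor expansion or by noting that A is similar to its Jordan form J, which has the same characteristic polynomial as A) gives
  χ_A(x) = x^4 - 9*x^3 + 12*x^2 + 80*x - 192
which factors as (x - 4)^3*(x + 3). The eigenvalues (with algebraic multiplicities) are λ = -3 with multiplicity 1, λ = 4 with multiplicity 3.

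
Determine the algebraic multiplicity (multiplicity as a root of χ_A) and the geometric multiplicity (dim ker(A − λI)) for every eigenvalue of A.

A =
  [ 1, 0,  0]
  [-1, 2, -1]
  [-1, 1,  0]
λ = 1: alg = 3, geom = 2

Step 1 — factor the characteristic polynomial to read off the algebraic multiplicities:
  χ_A(x) = (x - 1)^3

Step 2 — compute geometric multiplicities via the rank-nullity identity g(λ) = n − rank(A − λI):
  rank(A − (1)·I) = 1, so dim ker(A − (1)·I) = n − 1 = 2

Summary:
  λ = 1: algebraic multiplicity = 3, geometric multiplicity = 2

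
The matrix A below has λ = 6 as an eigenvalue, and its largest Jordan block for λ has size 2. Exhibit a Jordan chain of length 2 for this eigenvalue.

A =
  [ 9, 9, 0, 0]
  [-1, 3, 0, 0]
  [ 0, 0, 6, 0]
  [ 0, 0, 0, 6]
A Jordan chain for λ = 6 of length 2:
v_1 = (3, -1, 0, 0)ᵀ
v_2 = (1, 0, 0, 0)ᵀ

Let N = A − (6)·I. We want v_2 with N^2 v_2 = 0 but N^1 v_2 ≠ 0; then v_{j-1} := N · v_j for j = 2, …, 2.

Pick v_2 = (1, 0, 0, 0)ᵀ.
Then v_1 = N · v_2 = (3, -1, 0, 0)ᵀ.

Sanity check: (A − (6)·I) v_1 = (0, 0, 0, 0)ᵀ = 0. ✓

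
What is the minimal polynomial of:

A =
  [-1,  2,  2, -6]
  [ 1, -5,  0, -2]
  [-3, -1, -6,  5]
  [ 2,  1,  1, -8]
x^2 + 10*x + 25

The characteristic polynomial is χ_A(x) = (x + 5)^4, so the eigenvalues are known. The minimal polynomial is
  m_A(x) = Π_λ (x − λ)^{k_λ}
where k_λ is the size of the *largest* Jordan block for λ (equivalently, the smallest k with (A − λI)^k v = 0 for every generalised eigenvector v of λ).

  λ = -5: largest Jordan block has size 2, contributing (x + 5)^2

So m_A(x) = (x + 5)^2 = x^2 + 10*x + 25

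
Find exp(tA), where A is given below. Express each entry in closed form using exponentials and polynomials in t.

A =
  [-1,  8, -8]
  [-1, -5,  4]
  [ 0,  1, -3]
e^{tA} =
  [-2*t^2*exp(-3*t) + 2*t*exp(-3*t) + exp(-3*t), -4*t^2*exp(-3*t) + 8*t*exp(-3*t), 8*t^2*exp(-3*t) - 8*t*exp(-3*t)]
  [-t*exp(-3*t), -2*t*exp(-3*t) + exp(-3*t), 4*t*exp(-3*t)]
  [-t^2*exp(-3*t)/2, -t^2*exp(-3*t) + t*exp(-3*t), 2*t^2*exp(-3*t) + exp(-3*t)]

Strategy: write A = P · J · P⁻¹ where J is a Jordan canonical form, so e^{tA} = P · e^{tJ} · P⁻¹, and e^{tJ} can be computed block-by-block.

A has Jordan form
J =
  [-3,  1,  0]
  [ 0, -3,  1]
  [ 0,  0, -3]
(up to reordering of blocks).

Per-block formulas:
  For a 3×3 Jordan block J_3(-3): exp(t · J_3(-3)) = e^(-3t)·(I + t·N + (t^2/2)·N^2), where N is the 3×3 nilpotent shift.

After assembling e^{tJ} and conjugating by P, we get:

e^{tA} =
  [-2*t^2*exp(-3*t) + 2*t*exp(-3*t) + exp(-3*t), -4*t^2*exp(-3*t) + 8*t*exp(-3*t), 8*t^2*exp(-3*t) - 8*t*exp(-3*t)]
  [-t*exp(-3*t), -2*t*exp(-3*t) + exp(-3*t), 4*t*exp(-3*t)]
  [-t^2*exp(-3*t)/2, -t^2*exp(-3*t) + t*exp(-3*t), 2*t^2*exp(-3*t) + exp(-3*t)]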